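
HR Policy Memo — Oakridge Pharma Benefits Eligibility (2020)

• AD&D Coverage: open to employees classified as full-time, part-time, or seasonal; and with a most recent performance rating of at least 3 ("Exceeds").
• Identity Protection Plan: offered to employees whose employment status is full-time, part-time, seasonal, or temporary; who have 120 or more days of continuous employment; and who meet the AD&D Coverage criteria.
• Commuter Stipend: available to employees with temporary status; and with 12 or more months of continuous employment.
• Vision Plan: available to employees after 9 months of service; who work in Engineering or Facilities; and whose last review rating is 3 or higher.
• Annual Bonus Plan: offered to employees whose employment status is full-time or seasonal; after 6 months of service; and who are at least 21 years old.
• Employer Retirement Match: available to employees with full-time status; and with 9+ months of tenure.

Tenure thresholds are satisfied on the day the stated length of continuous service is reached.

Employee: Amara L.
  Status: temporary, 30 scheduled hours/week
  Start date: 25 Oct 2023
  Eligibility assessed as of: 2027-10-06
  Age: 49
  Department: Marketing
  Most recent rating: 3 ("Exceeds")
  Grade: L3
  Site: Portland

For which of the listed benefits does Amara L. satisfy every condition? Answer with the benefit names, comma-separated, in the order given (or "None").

Service from 25 Oct 2023 to 2027-10-06: 1442 days.
AD&D Coverage — status temporary ✗ (requires full-time, part-time, or seasonal) → not eligible.
Identity Protection Plan — status temporary ✓; service 1442 days ≥ 120 days ✓; not eligible for AD&D Coverage ✗ → not eligible.
Commuter Stipend — status temporary ✓; service 1442 days ≥ 12 months (≈360 days) ✓ → eligible.
Vision Plan — service 1442 days ≥ 9 months (≈270 days) ✓; dept Marketing ✗ → not eligible.
Annual Bonus Plan — status temporary ✗ (requires full-time or seasonal) → not eligible.
Employer Retirement Match — status temporary ✗ (requires full-time) → not eligible.

Commuter Stipend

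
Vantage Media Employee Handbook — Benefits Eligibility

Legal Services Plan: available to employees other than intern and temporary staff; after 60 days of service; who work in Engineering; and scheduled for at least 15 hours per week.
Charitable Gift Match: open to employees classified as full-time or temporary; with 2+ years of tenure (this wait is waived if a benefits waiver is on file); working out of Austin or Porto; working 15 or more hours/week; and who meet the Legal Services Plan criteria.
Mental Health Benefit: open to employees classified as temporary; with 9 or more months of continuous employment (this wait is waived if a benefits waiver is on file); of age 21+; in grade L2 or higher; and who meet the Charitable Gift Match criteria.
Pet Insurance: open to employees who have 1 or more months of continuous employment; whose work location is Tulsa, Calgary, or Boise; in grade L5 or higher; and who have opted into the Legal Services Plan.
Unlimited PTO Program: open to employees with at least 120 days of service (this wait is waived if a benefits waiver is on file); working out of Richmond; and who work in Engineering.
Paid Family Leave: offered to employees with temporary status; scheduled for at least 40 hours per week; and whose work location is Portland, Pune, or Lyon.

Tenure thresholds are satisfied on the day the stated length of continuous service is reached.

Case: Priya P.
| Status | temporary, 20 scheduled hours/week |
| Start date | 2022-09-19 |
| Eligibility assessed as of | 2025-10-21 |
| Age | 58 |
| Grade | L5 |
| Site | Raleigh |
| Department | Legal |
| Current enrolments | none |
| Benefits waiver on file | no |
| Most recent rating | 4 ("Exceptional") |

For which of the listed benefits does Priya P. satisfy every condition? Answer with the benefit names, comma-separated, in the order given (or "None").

None

Service from 2022-09-19 to 2025-10-21: 1128 days.
Legal Services Plan — status temporary ✗ (excluded) → not eligible.
Charitable Gift Match — status temporary ✓; no waiver, service 1128 days ≥ 2 years (≈730 days) ✓; site Raleigh ✗ (not Austin or Porto) → not eligible.
Mental Health Benefit — status temporary ✓; no waiver, service 1128 days ≥ 9 months (≈270 days) ✓; age 58 ≥ 21 ✓; grade L5 ≥ L2 ✓; not eligible for Charitable Gift Match ✗ → not eligible.
Pet Insurance — service 1128 days ≥ 1 month (≈30 days) ✓; site Raleigh ✗ (not Tulsa, Calgary, or Boise) → not eligible.
Unlimited PTO Program — no waiver, service 1128 days ≥ 120 days ✓; site Raleigh ✗ (not Richmond) → not eligible.
Paid Family Leave — status temporary ✓; 20 hrs/wk < 40 ✗ → not eligible.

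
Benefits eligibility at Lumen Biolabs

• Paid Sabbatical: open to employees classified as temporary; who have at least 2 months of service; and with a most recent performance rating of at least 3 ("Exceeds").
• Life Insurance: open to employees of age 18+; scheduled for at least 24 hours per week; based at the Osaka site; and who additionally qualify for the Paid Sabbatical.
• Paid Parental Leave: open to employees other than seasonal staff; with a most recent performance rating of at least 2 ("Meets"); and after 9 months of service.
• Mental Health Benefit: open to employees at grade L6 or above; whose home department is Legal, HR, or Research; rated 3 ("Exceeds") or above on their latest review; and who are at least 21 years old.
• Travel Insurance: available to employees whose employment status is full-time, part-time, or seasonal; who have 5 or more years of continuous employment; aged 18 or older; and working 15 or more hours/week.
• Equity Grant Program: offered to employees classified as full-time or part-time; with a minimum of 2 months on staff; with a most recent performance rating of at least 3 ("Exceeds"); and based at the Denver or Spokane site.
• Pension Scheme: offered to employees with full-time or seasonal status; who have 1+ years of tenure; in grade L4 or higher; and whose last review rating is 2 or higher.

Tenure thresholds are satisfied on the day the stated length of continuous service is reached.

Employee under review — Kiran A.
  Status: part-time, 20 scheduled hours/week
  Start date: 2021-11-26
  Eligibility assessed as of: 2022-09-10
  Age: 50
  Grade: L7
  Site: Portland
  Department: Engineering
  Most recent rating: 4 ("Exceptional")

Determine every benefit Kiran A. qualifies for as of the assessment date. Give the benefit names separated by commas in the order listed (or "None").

Paid Parental Leave

Service from 2021-11-26 to 2022-09-10: 288 days.
Paid Sabbatical — status part-time ✗ (requires temporary) → not eligible.
Life Insurance — age 50 ≥ 18 ✓; 20 hrs/wk < 24 ✗ → not eligible.
Paid Parental Leave — status part-time ✓ (not excluded); rating 4 ≥ 2 ✓; service 288 days ≥ 9 months (≈270 days) ✓ → eligible.
Mental Health Benefit — grade L7 ≥ L6 ✓; dept Engineering ✗ → not eligible.
Travel Insurance — status part-time ✓; service 288 days < 5 years (≈1825 days) ✗ → not eligible.
Equity Grant Program — status part-time ✓; service 288 days ≥ 2 months (≈60 days) ✓; rating 4 ≥ 3 ✓; site Portland ✗ (not Denver or Spokane) → not eligible.
Pension Scheme — status part-time ✗ (requires full-time or seasonal) → not eligible.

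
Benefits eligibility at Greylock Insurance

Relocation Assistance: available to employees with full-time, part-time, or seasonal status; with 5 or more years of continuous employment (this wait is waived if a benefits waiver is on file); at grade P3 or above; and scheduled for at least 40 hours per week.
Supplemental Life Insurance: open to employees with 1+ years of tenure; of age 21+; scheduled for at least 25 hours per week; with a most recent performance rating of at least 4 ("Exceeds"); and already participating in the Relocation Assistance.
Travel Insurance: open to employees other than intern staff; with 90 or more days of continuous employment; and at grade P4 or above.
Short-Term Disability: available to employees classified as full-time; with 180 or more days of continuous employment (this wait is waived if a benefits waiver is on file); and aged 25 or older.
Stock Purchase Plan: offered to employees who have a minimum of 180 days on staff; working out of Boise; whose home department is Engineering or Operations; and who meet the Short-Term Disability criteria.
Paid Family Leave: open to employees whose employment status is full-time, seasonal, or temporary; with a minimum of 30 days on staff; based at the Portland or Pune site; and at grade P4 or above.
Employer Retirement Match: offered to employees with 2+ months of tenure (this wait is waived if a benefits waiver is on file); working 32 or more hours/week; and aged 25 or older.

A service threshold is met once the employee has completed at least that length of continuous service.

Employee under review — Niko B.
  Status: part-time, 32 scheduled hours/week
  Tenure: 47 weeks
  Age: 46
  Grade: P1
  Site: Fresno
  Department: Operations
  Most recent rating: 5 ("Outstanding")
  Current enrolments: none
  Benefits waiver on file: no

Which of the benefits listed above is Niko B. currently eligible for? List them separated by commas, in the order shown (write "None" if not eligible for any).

Relocation Assistance — status part-time ✓; no waiver, service 47 weeks < 5 years (≈1825 days) ✗ → not eligible.
Supplemental Life Insurance — service 47 weeks < 1 year (≈365 days) ✗ → not eligible.
Travel Insurance — status part-time ✓ (not excluded); service 47 weeks ≥ 90 days ✓; grade P1 < P4 ✗ → not eligible.
Short-Term Disability — status part-time ✗ (requires full-time) → not eligible.
Stock Purchase Plan — service 47 weeks ≥ 180 days ✓; site Fresno ✗ (not Boise) → not eligible.
Paid Family Leave — status part-time ✗ (requires full-time, seasonal, or temporary) → not eligible.
Employer Retirement Match — no waiver, service 47 weeks ≥ 2 months (≈60 days) ✓; 32 hrs/wk ≥ 32 ✓; age 46 ≥ 25 ✓ → eligible.

Employer Retirement Match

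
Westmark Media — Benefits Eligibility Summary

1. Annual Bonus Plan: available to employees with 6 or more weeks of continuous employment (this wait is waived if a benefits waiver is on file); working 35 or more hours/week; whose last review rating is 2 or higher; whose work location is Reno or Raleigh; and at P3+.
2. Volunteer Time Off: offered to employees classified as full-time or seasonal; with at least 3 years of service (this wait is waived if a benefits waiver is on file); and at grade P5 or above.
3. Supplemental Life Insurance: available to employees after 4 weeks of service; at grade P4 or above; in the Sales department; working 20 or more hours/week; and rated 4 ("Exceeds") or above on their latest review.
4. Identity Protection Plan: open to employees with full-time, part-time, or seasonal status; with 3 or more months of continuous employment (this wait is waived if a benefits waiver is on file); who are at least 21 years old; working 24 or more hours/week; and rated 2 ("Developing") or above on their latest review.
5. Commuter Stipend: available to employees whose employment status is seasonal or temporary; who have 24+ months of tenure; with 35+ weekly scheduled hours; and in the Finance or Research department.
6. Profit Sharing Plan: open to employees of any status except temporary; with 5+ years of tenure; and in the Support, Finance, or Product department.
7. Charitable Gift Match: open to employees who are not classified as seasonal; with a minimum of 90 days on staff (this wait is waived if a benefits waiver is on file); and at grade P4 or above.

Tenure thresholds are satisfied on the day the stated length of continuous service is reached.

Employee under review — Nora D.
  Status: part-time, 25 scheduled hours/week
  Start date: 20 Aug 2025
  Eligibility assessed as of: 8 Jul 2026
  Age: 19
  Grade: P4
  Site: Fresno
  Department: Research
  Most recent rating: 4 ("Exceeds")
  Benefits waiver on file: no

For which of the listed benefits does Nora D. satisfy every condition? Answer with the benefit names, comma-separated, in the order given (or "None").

Service from 20 Aug 2025 to 8 Jul 2026: 322 days.
Annual Bonus Plan — no waiver, service 322 days ≥ 6 weeks (≈42 days) ✓; 25 hrs/wk < 35 ✗ → not eligible.
Volunteer Time Off — status part-time ✗ (requires full-time or seasonal) → not eligible.
Supplemental Life Insurance — service 322 days ≥ 4 weeks (≈28 days) ✓; grade P4 ≥ P4 ✓; dept Research ✗ → not eligible.
Identity Protection Plan — status part-time ✓; no waiver, service 322 days ≥ 3 months (≈90 days) ✓; age 19 < 21 ✗ → not eligible.
Commuter Stipend — status part-time ✗ (requires seasonal or temporary) → not eligible.
Profit Sharing Plan — status part-time ✓ (not excluded); service 322 days < 5 years (≈1825 days) ✗ → not eligible.
Charitable Gift Match — status part-time ✓ (not excluded); no waiver, service 322 days ≥ 90 days ✓; grade P4 ≥ P4 ✓ → eligible.

Charitable Gift Match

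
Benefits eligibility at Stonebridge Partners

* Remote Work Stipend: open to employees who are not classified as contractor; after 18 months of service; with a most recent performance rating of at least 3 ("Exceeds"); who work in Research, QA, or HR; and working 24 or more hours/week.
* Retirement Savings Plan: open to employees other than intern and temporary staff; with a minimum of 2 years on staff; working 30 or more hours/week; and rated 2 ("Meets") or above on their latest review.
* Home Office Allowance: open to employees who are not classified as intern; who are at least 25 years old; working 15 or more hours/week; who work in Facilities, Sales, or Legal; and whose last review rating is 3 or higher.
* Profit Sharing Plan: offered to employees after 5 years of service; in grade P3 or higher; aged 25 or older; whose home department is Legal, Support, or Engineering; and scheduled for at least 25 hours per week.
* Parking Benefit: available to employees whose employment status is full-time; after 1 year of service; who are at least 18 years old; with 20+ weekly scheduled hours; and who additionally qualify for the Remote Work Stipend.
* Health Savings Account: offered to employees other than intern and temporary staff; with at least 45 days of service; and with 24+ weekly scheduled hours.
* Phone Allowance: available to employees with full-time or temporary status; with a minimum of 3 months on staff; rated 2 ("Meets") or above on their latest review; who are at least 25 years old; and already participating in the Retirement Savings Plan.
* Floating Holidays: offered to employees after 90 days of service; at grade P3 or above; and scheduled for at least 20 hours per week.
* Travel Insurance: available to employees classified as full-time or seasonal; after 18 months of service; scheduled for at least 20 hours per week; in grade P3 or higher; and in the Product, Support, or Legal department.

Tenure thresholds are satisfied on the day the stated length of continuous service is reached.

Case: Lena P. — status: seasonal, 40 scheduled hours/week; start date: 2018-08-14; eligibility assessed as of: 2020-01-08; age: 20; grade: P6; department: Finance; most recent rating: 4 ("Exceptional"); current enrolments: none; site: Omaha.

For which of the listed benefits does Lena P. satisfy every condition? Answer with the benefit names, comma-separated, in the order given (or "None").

Health Savings Account, Floating Holidays

Service from 2018-08-14 to 2020-01-08: 512 days.
Remote Work Stipend — status seasonal ✓ (not excluded); service 512 days < 18 months (≈540 days) ✗ → not eligible.
Retirement Savings Plan — status seasonal ✓ (not excluded); service 512 days < 2 years (≈730 days) ✗ → not eligible.
Home Office Allowance — status seasonal ✓ (not excluded); age 20 < 25 ✗ → not eligible.
Profit Sharing Plan — service 512 days < 5 years (≈1825 days) ✗ → not eligible.
Parking Benefit — status seasonal ✗ (requires full-time) → not eligible.
Health Savings Account — status seasonal ✓ (not excluded); service 512 days ≥ 45 days ✓; 40 hrs/wk ≥ 24 ✓ → eligible.
Phone Allowance — status seasonal ✗ (requires full-time or temporary) → not eligible.
Floating Holidays — service 512 days ≥ 90 days ✓; grade P6 ≥ P3 ✓; 40 hrs/wk ≥ 20 ✓ → eligible.
Travel Insurance — status seasonal ✓; service 512 days < 18 months (≈540 days) ✗ → not eligible.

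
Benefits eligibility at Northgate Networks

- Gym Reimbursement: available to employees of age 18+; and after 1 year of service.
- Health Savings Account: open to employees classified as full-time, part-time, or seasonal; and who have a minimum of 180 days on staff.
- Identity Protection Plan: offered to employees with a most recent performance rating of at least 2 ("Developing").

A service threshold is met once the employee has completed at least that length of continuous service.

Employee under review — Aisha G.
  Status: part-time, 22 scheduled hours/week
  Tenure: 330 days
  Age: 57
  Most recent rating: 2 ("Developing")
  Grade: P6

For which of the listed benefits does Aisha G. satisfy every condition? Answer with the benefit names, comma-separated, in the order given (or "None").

Gym Reimbursement — age 57 ≥ 18 ✓; service 330 days < 1 year (≈365 days) ✗ → not eligible.
Health Savings Account — status part-time ✓; service 330 days ≥ 180 days ✓ → eligible.
Identity Protection Plan — rating 2 ≥ 2 ✓ → eligible.

Health Savings Account, Identity Protection Plan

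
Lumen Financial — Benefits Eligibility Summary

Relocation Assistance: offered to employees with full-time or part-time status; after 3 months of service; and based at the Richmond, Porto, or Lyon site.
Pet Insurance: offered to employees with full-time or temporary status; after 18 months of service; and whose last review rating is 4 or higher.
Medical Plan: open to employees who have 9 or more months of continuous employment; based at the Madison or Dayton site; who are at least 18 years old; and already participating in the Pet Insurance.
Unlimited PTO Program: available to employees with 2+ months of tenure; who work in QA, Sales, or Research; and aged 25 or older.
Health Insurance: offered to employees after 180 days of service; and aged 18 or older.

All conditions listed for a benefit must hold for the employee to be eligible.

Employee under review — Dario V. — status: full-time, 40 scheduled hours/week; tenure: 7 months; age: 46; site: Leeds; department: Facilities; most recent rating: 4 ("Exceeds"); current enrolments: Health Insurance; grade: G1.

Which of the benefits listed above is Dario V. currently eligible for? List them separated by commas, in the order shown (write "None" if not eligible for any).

Health Insurance

Relocation Assistance — status full-time ✓; service 7 months ≥ 3 months ✓; site Leeds ✗ (not Richmond, Porto, or Lyon) → not eligible.
Pet Insurance — status full-time ✓; service 7 months < 18 months ✗ → not eligible.
Medical Plan — service 7 months < 9 months ✗ → not eligible.
Unlimited PTO Program — service 7 months ≥ 2 months ✓; dept Facilities ✗ → not eligible.
Health Insurance — service 7 months ≥ 180 days ✓; age 46 ≥ 18 ✓ → eligible.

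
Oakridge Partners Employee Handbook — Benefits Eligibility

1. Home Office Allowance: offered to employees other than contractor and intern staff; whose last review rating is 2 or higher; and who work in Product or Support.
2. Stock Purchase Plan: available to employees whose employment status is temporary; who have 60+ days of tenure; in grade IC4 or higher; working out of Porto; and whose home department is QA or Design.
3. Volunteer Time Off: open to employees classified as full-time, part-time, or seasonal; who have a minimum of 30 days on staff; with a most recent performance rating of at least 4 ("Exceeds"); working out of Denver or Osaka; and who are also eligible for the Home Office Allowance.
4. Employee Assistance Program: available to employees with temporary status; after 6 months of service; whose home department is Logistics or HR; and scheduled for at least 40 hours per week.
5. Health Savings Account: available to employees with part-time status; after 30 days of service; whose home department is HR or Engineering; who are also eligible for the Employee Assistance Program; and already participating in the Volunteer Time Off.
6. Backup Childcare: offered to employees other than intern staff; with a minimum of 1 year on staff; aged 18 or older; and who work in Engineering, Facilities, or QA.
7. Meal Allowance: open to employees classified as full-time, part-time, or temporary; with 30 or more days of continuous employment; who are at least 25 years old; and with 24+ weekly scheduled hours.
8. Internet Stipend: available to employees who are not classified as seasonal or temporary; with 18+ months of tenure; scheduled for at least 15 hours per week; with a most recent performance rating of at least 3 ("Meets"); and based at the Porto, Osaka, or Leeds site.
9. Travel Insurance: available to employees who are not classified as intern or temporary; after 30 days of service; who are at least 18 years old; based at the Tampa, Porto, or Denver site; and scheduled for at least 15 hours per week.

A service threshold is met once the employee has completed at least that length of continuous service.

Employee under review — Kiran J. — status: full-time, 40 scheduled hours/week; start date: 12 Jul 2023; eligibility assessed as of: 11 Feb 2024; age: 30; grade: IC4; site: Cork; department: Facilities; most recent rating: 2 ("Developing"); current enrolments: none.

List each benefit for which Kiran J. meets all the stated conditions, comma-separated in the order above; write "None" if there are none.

Service from 12 Jul 2023 to 11 Feb 2024: 214 days.
Home Office Allowance — status full-time ✓ (not excluded); rating 2 ≥ 2 ✓; dept Facilities ✗ → not eligible.
Stock Purchase Plan — status full-time ✗ (requires temporary) → not eligible.
Volunteer Time Off — status full-time ✓; service 214 days ≥ 30 days ✓; rating 2 < 4 ✗ → not eligible.
Employee Assistance Program — status full-time ✗ (requires temporary) → not eligible.
Health Savings Account — status full-time ✗ (requires part-time) → not eligible.
Backup Childcare — status full-time ✓ (not excluded); service 214 days < 1 year (≈365 days) ✗ → not eligible.
Meal Allowance — status full-time ✓; service 214 days ≥ 30 days ✓; age 30 ≥ 25 ✓; 40 hrs/wk ≥ 24 ✓ → eligible.
Internet Stipend — status full-time ✓ (not excluded); service 214 days < 18 months (≈540 days) ✗ → not eligible.
Travel Insurance — status full-time ✓ (not excluded); service 214 days ≥ 30 days ✓; age 30 ≥ 18 ✓; site Cork ✗ (not Tampa, Porto, or Denver) → not eligible.

Meal Allowance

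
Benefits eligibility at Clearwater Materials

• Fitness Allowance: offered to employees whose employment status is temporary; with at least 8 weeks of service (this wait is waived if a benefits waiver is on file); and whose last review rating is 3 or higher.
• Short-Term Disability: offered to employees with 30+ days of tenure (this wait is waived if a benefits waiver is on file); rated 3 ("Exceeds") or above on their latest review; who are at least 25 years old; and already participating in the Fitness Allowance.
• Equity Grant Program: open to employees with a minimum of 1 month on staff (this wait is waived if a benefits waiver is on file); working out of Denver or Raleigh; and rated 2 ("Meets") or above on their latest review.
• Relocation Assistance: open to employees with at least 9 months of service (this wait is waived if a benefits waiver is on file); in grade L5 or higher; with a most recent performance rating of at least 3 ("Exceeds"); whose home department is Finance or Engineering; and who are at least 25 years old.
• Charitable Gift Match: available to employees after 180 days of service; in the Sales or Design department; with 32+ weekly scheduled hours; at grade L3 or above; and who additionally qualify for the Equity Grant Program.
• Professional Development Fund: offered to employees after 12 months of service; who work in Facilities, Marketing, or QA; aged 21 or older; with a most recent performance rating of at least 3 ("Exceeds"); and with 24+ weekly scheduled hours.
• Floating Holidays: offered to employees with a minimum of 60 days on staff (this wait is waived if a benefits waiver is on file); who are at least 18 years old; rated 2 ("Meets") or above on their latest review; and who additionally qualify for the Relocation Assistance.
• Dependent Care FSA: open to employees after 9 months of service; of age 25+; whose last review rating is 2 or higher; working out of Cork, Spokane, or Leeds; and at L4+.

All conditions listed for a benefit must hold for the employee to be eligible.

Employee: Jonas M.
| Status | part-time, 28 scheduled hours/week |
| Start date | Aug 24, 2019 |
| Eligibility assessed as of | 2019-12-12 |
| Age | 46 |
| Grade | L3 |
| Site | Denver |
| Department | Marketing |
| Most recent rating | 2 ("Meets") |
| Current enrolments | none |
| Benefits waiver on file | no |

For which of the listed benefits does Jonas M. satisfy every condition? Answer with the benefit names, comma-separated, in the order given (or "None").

Equity Grant Program

Service from Aug 24, 2019 to 2019-12-12: 110 days.
Fitness Allowance — status part-time ✗ (requires temporary) → not eligible.
Short-Term Disability — no waiver, service 110 days ≥ 30 days ✓; rating 2 < 3 ✗ → not eligible.
Equity Grant Program — no waiver, service 110 days ≥ 1 month (≈30 days) ✓; site Denver ✓; rating 2 ≥ 2 ✓ → eligible.
Relocation Assistance — no waiver, service 110 days < 9 months (≈270 days) ✗ → not eligible.
Charitable Gift Match — service 110 days < 180 days ✗ → not eligible.
Professional Development Fund — service 110 days < 12 months (≈360 days) ✗ → not eligible.
Floating Holidays — no waiver, service 110 days ≥ 60 days ✓; age 46 ≥ 18 ✓; rating 2 ≥ 2 ✓; not eligible for Relocation Assistance ✗ → not eligible.
Dependent Care FSA — service 110 days < 9 months (≈270 days) ✗ → not eligible.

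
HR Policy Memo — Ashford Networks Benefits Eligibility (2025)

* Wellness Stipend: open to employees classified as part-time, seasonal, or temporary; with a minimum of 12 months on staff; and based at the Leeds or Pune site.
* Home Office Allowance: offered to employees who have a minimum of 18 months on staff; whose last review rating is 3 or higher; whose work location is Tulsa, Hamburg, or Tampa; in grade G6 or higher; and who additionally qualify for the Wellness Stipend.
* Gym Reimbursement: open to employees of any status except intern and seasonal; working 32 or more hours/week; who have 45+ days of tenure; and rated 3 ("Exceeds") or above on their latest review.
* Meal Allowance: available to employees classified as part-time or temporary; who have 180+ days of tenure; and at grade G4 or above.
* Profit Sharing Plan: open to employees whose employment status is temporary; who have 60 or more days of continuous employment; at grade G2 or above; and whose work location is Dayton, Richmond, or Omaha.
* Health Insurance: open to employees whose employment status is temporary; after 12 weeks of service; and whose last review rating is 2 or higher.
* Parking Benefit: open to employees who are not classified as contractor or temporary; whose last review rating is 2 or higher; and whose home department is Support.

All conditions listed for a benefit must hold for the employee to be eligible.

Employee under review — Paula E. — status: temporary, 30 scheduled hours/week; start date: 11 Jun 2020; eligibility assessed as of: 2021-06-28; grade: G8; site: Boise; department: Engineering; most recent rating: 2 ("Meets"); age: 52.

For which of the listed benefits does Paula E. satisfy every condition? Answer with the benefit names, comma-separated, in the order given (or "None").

Service from 11 Jun 2020 to 2021-06-28: 382 days.
Wellness Stipend — status temporary ✓; service 382 days ≥ 12 months (≈360 days) ✓; site Boise ✗ (not Leeds or Pune) → not eligible.
Home Office Allowance — service 382 days < 18 months (≈540 days) ✗ → not eligible.
Gym Reimbursement — status temporary ✓ (not excluded); 30 hrs/wk < 32 ✗ → not eligible.
Meal Allowance — status temporary ✓; service 382 days ≥ 180 days ✓; grade G8 ≥ G4 ✓ → eligible.
Profit Sharing Plan — status temporary ✓; service 382 days ≥ 60 days ✓; grade G8 ≥ G2 ✓; site Boise ✗ (not Dayton, Richmond, or Omaha) → not eligible.
Health Insurance — status temporary ✓; service 382 days ≥ 12 weeks (≈84 days) ✓; rating 2 ≥ 2 ✓ → eligible.
Parking Benefit — status temporary ✗ (excluded) → not eligible.

Meal Allowance, Health Insurance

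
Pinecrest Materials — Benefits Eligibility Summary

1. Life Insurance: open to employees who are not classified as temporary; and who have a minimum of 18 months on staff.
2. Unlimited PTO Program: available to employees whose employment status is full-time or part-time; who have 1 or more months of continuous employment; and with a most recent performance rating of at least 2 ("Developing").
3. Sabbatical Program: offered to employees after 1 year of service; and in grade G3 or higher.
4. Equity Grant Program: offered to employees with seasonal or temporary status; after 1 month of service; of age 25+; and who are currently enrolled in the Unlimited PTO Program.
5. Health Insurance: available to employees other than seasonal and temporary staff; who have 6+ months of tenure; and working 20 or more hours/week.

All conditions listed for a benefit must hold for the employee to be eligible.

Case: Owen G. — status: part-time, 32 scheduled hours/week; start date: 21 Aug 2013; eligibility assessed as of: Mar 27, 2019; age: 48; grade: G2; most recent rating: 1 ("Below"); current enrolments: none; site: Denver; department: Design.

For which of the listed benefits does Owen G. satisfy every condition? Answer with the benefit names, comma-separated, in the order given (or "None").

Service from 21 Aug 2013 to Mar 27, 2019: 2044 days.
Life Insurance — status part-time ✓ (not excluded); service 2044 days ≥ 18 months (≈540 days) ✓ → eligible.
Unlimited PTO Program — status part-time ✓; service 2044 days ≥ 1 month (≈30 days) ✓; rating 1 < 2 ✗ → not eligible.
Sabbatical Program — service 2044 days ≥ 1 year (≈365 days) ✓; grade G2 < G3 ✗ → not eligible.
Equity Grant Program — status part-time ✗ (requires seasonal or temporary) → not eligible.
Health Insurance — status part-time ✓ (not excluded); service 2044 days ≥ 6 months (≈180 days) ✓; 32 hrs/wk ≥ 20 ✓ → eligible.

Life Insurance, Health Insurance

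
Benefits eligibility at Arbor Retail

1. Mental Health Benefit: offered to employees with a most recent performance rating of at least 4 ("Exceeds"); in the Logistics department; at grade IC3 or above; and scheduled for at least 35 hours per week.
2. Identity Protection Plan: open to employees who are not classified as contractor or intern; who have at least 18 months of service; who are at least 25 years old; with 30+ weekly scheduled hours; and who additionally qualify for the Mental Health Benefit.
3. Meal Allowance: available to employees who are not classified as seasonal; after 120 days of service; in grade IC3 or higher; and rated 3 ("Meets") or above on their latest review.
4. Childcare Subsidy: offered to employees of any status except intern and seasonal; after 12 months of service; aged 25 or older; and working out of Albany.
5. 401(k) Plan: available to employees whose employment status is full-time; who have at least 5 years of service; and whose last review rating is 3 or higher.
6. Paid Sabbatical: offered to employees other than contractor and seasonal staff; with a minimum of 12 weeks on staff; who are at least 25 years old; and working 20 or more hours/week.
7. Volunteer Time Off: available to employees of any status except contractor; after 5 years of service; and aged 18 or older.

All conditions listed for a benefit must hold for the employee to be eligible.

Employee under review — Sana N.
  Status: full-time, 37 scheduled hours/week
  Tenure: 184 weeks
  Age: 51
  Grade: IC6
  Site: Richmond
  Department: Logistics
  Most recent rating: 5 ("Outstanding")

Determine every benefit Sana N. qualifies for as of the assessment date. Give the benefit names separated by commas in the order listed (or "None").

Mental Health Benefit — rating 5 ≥ 4 ✓; dept Logistics ✓; grade IC6 ≥ IC3 ✓; 37 hrs/wk ≥ 35 ✓ → eligible.
Identity Protection Plan — status full-time ✓ (not excluded); service 184 weeks ≥ 18 months (≈540 days) ✓; age 51 ≥ 25 ✓; 37 hrs/wk ≥ 30 ✓; eligible for Mental Health Benefit ✓ → eligible.
Meal Allowance — status full-time ✓ (not excluded); service 184 weeks ≥ 120 days ✓; grade IC6 ≥ IC3 ✓; rating 5 ≥ 3 ✓ → eligible.
Childcare Subsidy — status full-time ✓ (not excluded); service 184 weeks ≥ 12 months (≈360 days) ✓; age 51 ≥ 25 ✓; site Richmond ✗ (not Albany) → not eligible.
401(k) Plan — status full-time ✓; service 184 weeks < 5 years (≈1825 days) ✗ → not eligible.
Paid Sabbatical — status full-time ✓ (not excluded); service 184 weeks ≥ 12 weeks ✓; age 51 ≥ 25 ✓; 37 hrs/wk ≥ 20 ✓ → eligible.
Volunteer Time Off — status full-time ✓ (not excluded); service 184 weeks < 5 years (≈1825 days) ✗ → not eligible.

Mental Health Benefit, Identity Protection Plan, Meal Allowance, Paid Sabbatical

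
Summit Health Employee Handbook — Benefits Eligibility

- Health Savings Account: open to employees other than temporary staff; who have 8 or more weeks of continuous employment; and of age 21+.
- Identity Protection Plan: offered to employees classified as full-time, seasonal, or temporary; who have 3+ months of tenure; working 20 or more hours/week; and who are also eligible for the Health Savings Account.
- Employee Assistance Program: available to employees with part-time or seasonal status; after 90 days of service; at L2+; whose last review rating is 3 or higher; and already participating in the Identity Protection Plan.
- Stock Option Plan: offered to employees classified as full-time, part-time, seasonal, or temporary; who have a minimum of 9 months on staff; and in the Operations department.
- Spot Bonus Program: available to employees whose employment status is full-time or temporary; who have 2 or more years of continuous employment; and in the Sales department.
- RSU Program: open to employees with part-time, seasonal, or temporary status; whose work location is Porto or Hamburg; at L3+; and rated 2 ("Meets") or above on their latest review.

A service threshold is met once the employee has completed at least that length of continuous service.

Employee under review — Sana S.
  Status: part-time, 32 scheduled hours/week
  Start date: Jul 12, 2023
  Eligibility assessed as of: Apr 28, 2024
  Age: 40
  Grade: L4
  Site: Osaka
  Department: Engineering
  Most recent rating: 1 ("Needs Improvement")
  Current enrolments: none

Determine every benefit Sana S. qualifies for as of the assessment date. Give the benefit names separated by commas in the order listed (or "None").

Service from Jul 12, 2023 to Apr 28, 2024: 291 days.
Health Savings Account — status part-time ✓ (not excluded); service 291 days ≥ 8 weeks (≈56 days) ✓; age 40 ≥ 21 ✓ → eligible.
Identity Protection Plan — status part-time ✗ (requires full-time, seasonal, or temporary) → not eligible.
Employee Assistance Program — status part-time ✓; service 291 days ≥ 90 days ✓; grade L4 ≥ L2 ✓; rating 1 < 3 ✗ → not eligible.
Stock Option Plan — status part-time ✓; service 291 days ≥ 9 months (≈270 days) ✓; dept Engineering ✗ → not eligible.
Spot Bonus Program — status part-time ✗ (requires full-time or temporary) → not eligible.
RSU Program — status part-time ✓; site Osaka ✗ (not Porto or Hamburg) → not eligible.

Health Savings Account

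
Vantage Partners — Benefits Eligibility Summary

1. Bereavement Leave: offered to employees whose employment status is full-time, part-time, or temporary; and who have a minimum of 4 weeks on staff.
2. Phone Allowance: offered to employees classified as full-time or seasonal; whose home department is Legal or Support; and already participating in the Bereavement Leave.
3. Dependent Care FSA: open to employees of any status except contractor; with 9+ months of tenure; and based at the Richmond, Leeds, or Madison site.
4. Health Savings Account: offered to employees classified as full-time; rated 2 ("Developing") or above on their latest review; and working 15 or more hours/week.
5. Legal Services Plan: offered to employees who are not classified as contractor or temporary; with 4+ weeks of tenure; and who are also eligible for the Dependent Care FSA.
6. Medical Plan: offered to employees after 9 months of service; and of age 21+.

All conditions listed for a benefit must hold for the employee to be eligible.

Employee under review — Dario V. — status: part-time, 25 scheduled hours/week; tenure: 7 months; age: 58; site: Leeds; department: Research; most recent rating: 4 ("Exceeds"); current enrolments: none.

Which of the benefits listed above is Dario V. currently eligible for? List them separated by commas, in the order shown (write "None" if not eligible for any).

Bereavement Leave — status part-time ✓; service 7 months ≥ 4 weeks (≈28 days) ✓ → eligible.
Phone Allowance — status part-time ✗ (requires full-time or seasonal) → not eligible.
Dependent Care FSA — status part-time ✓ (not excluded); service 7 months < 9 months ✗ → not eligible.
Health Savings Account — status part-time ✗ (requires full-time) → not eligible.
Legal Services Plan — status part-time ✓ (not excluded); service 7 months ≥ 4 weeks (≈28 days) ✓; not eligible for Dependent Care FSA ✗ → not eligible.
Medical Plan — service 7 months < 9 months ✗ → not eligible.

Bereavement Leave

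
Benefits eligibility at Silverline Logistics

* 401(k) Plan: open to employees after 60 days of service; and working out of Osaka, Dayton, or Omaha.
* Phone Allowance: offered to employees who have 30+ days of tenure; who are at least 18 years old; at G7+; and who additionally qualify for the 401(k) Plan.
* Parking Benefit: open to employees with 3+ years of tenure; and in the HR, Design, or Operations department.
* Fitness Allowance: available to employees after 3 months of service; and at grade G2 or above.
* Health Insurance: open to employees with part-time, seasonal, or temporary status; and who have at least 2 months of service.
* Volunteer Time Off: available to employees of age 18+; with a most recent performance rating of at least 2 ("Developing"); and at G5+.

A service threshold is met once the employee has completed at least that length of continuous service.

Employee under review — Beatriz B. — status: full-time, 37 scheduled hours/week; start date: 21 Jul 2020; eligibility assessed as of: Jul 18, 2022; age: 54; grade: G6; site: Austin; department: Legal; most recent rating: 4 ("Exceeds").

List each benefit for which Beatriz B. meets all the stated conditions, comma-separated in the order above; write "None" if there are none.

Service from 21 Jul 2020 to Jul 18, 2022: 727 days.
401(k) Plan — service 727 days ≥ 60 days ✓; site Austin ✗ (not Osaka, Dayton, or Omaha) → not eligible.
Phone Allowance — service 727 days ≥ 30 days ✓; age 54 ≥ 18 ✓; grade G6 < G7 ✗ → not eligible.
Parking Benefit — service 727 days < 3 years (≈1095 days) ✗ → not eligible.
Fitness Allowance — service 727 days ≥ 3 months (≈90 days) ✓; grade G6 ≥ G2 ✓ → eligible.
Health Insurance — status full-time ✗ (requires part-time, seasonal, or temporary) → not eligible.
Volunteer Time Off — age 54 ≥ 18 ✓; rating 4 ≥ 2 ✓; grade G6 ≥ G5 ✓ → eligible.

Fitness Allowance, Volunteer Time Off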